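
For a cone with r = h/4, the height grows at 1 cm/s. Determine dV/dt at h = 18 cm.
81π/4 cm³/s

V = (1/3)π(h/4)²h = πh³/48
dV/dt = πh²/16 · 1
At h = 18: dV/dt = 81π/4 cm³/s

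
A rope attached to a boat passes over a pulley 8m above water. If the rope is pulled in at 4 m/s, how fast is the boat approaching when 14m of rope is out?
28√33/33 ≈ 4.874 m/s

rope² = x² + 8²
x = √(14² - 8²) = 2√33
dx/dt = (rope/x) · d(rope)/dt = (14/(2√33)) · (-4) = -28√33/33 m/s
The boat approaches at 28√33/33 ≈ 4.874 m/s.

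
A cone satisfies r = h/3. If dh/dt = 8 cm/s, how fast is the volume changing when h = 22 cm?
3872π/9 cm³/s

V = (1/3)π(h/3)²h = πh³/27
dV/dt = πh²/9 · 8
At h = 22: dV/dt = 3872π/9 cm³/s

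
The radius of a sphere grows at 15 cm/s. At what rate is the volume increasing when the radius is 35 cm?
73500π cm³/s

V = (4/3)πr³
dV/dt = dV/dr · dr/dt = 4πr² · 15
At r = 35: dV/dt = 73500π cm³/s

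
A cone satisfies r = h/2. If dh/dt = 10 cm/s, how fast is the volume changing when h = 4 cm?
40π cm³/s

V = (1/3)π(h/2)²h = πh³/12
dV/dt = πh²/4 · 10
At h = 4: dV/dt = 40π cm³/s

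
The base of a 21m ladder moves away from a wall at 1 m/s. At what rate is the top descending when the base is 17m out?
17√38/76 ≈ 1.379 m/s

x² + y² = 21²
2x·dx/dt + 2y·dy/dt = 0
dy/dt = -x/y · dx/dt = -17/(2√38) · 1 = -17√38/76 m/s
The top is descending at 17√38/76 ≈ 1.379 m/s.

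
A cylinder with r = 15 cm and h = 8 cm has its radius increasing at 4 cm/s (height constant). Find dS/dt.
304π cm²/s

S = 2πrh + 2πr² (lateral + bases)
dS/dt = (2πh + 4πr)·dr/dt = (2π·8 + 4π·15)·4
= 304π cm²/s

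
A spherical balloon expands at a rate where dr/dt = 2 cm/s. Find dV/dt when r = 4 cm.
128π cm³/s

V = (4/3)πr³
dV/dt = dV/dr · dr/dt = 4πr² · 2
At r = 4: dV/dt = 128π cm³/s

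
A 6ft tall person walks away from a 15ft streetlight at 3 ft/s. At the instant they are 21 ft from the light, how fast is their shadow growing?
2 ft/s

By similar triangles: 15/(x+s) = 6/s
Solving: s = 6x/9
ds/dt = 6/9 · dx/dt = 2/3 · 3 = 2 ft/s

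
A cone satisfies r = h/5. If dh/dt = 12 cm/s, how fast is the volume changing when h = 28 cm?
9408π/25 cm³/s

V = (1/3)π(h/5)²h = πh³/75
dV/dt = πh²/25 · 12
At h = 28: dV/dt = 9408π/25 cm³/s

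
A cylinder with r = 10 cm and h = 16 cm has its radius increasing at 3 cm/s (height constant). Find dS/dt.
216π cm²/s

S = 2πrh + 2πr² (lateral + bases)
dS/dt = (2πh + 4πr)·dr/dt = (2π·16 + 4π·10)·3
= 216π cm²/s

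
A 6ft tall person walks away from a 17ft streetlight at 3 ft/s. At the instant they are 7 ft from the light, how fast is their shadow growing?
18/11 ft/s

By similar triangles: 17/(x+s) = 6/s
Solving: s = 6x/11
ds/dt = 6/11 · dx/dt = 6/11 · 3 = 18/11 ft/s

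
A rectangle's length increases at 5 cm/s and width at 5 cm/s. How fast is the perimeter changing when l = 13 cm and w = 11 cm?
20 cm/s

P = 2(l + w)
dP/dt = 2(dl/dt + dw/dt) = 2(5 + 5) = 20 cm/s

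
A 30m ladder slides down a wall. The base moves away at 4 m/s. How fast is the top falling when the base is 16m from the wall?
32√161/161 ≈ 2.522 m/s

x² + y² = 30²
2x·dx/dt + 2y·dy/dt = 0
dy/dt = -x/y · dx/dt = -16/(2√161) · 4 = -32√161/161 m/s
The top is descending at 32√161/161 ≈ 2.522 m/s.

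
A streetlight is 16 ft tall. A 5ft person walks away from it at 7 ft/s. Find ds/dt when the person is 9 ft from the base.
35/11 ft/s

By similar triangles: 16/(x+s) = 5/s
Solving: s = 5x/11
ds/dt = 5/11 · dx/dt = 5/11 · 7 = 35/11 ft/s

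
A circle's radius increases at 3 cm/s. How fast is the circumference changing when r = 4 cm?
6π cm/s

C = 2πr
dC/dt = 2π · dr/dt = 2π · 3 = 6π cm/s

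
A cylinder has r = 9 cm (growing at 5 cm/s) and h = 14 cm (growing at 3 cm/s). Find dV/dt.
1503π cm³/s

V = πr²h
dV/dt = 2πrh·dr/dt + πr²·dh/dt
= 2π(9)(14)(5) + π(9)²(3)
= 1503π cm³/s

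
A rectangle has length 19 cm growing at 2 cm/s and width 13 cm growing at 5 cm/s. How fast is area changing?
121 cm²/s

A = lw
dA/dt = w·dl/dt + l·dw/dt = 13·2 + 19·5 = 121 cm²/s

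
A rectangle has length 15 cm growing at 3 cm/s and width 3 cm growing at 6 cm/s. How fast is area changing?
99 cm²/s

A = lw
dA/dt = w·dl/dt + l·dw/dt = 3·3 + 15·6 = 99 cm²/s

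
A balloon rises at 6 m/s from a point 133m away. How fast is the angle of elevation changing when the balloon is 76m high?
0.034008 rad/s

tan(θ) = y/133
sec²(θ) · dθ/dt = (1/133) · dy/dt
dθ/dt = cos²(θ)/133 · 6 = 133/(133² + 76²) · 6
dθ/dt = 0.034008 rad/s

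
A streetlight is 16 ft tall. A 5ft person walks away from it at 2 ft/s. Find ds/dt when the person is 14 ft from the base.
10/11 ft/s

By similar triangles: 16/(x+s) = 5/s
Solving: s = 5x/11
ds/dt = 5/11 · dx/dt = 5/11 · 2 = 10/11 ft/s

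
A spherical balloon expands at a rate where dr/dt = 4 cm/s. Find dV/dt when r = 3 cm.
144π cm³/s

V = (4/3)πr³
dV/dt = dV/dr · dr/dt = 4πr² · 4
At r = 3: dV/dt = 144π cm³/s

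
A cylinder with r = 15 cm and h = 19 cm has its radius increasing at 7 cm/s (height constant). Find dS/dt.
686π cm²/s

S = 2πrh + 2πr² (lateral + bases)
dS/dt = (2πh + 4πr)·dr/dt = (2π·19 + 4π·15)·7
= 686π cm²/s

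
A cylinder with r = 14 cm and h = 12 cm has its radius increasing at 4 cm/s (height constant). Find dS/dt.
320π cm²/s

S = 2πrh + 2πr² (lateral + bases)
dS/dt = (2πh + 4πr)·dr/dt = (2π·12 + 4π·14)·4
= 320π cm²/s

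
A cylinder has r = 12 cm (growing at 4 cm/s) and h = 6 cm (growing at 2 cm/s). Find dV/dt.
864π cm³/s

V = πr²h
dV/dt = 2πrh·dr/dt + πr²·dh/dt
= 2π(12)(6)(4) + π(12)²(2)
= 864π cm³/s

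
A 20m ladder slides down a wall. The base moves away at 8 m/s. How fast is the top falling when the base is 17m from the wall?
136√111/111 ≈ 12.91 m/s

x² + y² = 20²
2x·dx/dt + 2y·dy/dt = 0
dy/dt = -x/y · dx/dt = -17/√111 · 8 = -136√111/111 m/s
The top is descending at 136√111/111 ≈ 12.91 m/s.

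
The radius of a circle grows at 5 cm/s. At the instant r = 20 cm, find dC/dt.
10π cm/s

C = 2πr
dC/dt = 2π · dr/dt = 2π · 5 = 10π cm/s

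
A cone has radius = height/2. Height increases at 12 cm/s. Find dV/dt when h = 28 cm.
2352π cm³/s

V = (1/3)π(h/2)²h = πh³/12
dV/dt = πh²/4 · 12
At h = 28: dV/dt = 2352π cm³/s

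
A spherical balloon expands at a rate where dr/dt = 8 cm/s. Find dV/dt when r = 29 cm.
26912π cm³/s

V = (4/3)πr³
dV/dt = dV/dr · dr/dt = 4πr² · 8
At r = 29: dV/dt = 26912π cm³/s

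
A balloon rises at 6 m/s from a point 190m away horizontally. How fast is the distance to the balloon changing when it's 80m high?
48√17/85 ≈ 2.328 m/s

z² = 190² + y²
z = √(190² + 80²) = 50√17
dz/dt = y/z · dy/dt = 80/(50√17) · 6 = 48√17/85 ≈ 2.328 m/s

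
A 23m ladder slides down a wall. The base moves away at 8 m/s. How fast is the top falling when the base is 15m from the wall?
30√19/19 ≈ 6.882 m/s

x² + y² = 23²
2x·dx/dt + 2y·dy/dt = 0
dy/dt = -x/y · dx/dt = -15/(4√19) · 8 = -30√19/19 m/s
The top is descending at 30√19/19 ≈ 6.882 m/s.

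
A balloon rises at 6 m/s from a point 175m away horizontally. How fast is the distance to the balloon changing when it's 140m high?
24√41/41 ≈ 3.748 m/s

z² = 175² + y²
z = √(175² + 140²) = 35√41
dz/dt = y/z · dy/dt = 140/(35√41) · 6 = 24√41/41 ≈ 3.748 m/s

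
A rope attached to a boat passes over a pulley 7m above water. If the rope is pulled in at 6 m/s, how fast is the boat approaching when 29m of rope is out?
29√22/22 ≈ 6.183 m/s

rope² = x² + 7²
x = √(29² - 7²) = 6√22
dx/dt = (rope/x) · d(rope)/dt = (29/(6√22)) · (-6) = -29√22/22 m/s
The boat approaches at 29√22/22 ≈ 6.183 m/s.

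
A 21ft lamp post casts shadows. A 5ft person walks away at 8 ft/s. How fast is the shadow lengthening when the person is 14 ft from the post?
5/2 ft/s

By similar triangles: 21/(x+s) = 5/s
Solving: s = 5x/16
ds/dt = 5/16 · dx/dt = 5/16 · 8 = 5/2 ft/s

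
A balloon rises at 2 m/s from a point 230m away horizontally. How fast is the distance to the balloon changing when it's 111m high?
222√65221/65221 ≈ 0.8693 m/s

z² = 230² + y²
z = √(230² + 111²) = √65221
dz/dt = y/z · dy/dt = 111/√65221 · 2 = 222√65221/65221 ≈ 0.8693 m/s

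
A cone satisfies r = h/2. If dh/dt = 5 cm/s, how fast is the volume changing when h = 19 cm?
1805π/4 cm³/s

V = (1/3)π(h/2)²h = πh³/12
dV/dt = πh²/4 · 5
At h = 19: dV/dt = 1805π/4 cm³/s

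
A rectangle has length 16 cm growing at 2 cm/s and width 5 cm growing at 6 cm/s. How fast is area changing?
106 cm²/s

A = lw
dA/dt = w·dl/dt + l·dw/dt = 5·2 + 16·6 = 106 cm²/s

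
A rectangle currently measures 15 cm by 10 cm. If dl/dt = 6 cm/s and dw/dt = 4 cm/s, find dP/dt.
20 cm/s

P = 2(l + w)
dP/dt = 2(dl/dt + dw/dt) = 2(6 + 4) = 20 cm/s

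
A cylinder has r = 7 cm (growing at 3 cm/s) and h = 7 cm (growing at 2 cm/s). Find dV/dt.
392π cm³/s

V = πr²h
dV/dt = 2πrh·dr/dt + πr²·dh/dt
= 2π(7)(7)(3) + π(7)²(2)
= 392π cm³/s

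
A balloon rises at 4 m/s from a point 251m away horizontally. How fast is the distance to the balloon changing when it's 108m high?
432√74665/74665 ≈ 1.581 m/s

z² = 251² + y²
z = √(251² + 108²) = √74665
dz/dt = y/z · dy/dt = 108/√74665 · 4 = 432√74665/74665 ≈ 1.581 m/s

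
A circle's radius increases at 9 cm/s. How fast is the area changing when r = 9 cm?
162π cm²/s

A = πr²
dA/dt = 2πr · dr/dt = 2π(9)(9) = 162π cm²/s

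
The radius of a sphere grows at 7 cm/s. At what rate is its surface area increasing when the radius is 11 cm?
616π cm²/s

S = 4πr²
dS/dt = dS/dr · dr/dt = 8πr · 7
At r = 11: dS/dt = 616π cm²/s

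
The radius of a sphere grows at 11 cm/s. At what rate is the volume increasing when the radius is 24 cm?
25344π cm³/s

V = (4/3)πr³
dV/dt = dV/dr · dr/dt = 4πr² · 11
At r = 24: dV/dt = 25344π cm³/s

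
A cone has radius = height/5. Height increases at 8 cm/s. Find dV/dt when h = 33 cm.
8712π/25 cm³/s

V = (1/3)π(h/5)²h = πh³/75
dV/dt = πh²/25 · 8
At h = 33: dV/dt = 8712π/25 cm³/s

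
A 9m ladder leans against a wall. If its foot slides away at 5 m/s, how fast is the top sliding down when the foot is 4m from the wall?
4√65/13 ≈ 2.481 m/s

x² + y² = 9²
2x·dx/dt + 2y·dy/dt = 0
dy/dt = -x/y · dx/dt = -4/√65 · 5 = -4√65/13 m/s
The top is descending at 4√65/13 ≈ 2.481 m/s.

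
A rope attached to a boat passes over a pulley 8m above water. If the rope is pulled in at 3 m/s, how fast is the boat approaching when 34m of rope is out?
17√273/91 ≈ 3.087 m/s

rope² = x² + 8²
x = √(34² - 8²) = 2√273
dx/dt = (rope/x) · d(rope)/dt = (34/(2√273)) · (-3) = -17√273/91 m/s
The boat approaches at 17√273/91 ≈ 3.087 m/s.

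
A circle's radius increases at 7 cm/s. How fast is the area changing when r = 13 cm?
182π cm²/s

A = πr²
dA/dt = 2πr · dr/dt = 2π(13)(7) = 182π cm²/s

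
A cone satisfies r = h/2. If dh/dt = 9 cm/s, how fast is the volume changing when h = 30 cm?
2025π cm³/s

V = (1/3)π(h/2)²h = πh³/12
dV/dt = πh²/4 · 9
At h = 30: dV/dt = 2025π cm³/s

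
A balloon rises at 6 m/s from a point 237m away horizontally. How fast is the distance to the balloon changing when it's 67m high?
201√60658/30329 ≈ 1.632 m/s

z² = 237² + y²
z = √(237² + 67²) = √60658
dz/dt = y/z · dy/dt = 67/√60658 · 6 = 201√60658/30329 ≈ 1.632 m/s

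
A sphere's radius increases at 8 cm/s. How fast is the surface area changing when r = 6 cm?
384π cm²/s

S = 4πr²
dS/dt = dS/dr · dr/dt = 8πr · 8
At r = 6: dS/dt = 384π cm²/s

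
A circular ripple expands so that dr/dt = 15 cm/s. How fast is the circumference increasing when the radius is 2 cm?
30π cm/s

C = 2πr
dC/dt = 2π · dr/dt = 2π · 15 = 30π cm/s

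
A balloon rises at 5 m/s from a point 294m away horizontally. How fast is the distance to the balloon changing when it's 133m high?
19√85/85 ≈ 2.061 m/s

z² = 294² + y²
z = √(294² + 133²) = 35√85
dz/dt = y/z · dy/dt = 133/(35√85) · 5 = 19√85/85 ≈ 2.061 m/s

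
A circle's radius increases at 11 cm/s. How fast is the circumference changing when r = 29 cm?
22π cm/s

C = 2πr
dC/dt = 2π · dr/dt = 2π · 11 = 22π cm/s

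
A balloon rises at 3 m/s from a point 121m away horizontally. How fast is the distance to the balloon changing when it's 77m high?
21√170/170 ≈ 1.611 m/s

z² = 121² + y²
z = √(121² + 77²) = 11√170
dz/dt = y/z · dy/dt = 77/(11√170) · 3 = 21√170/170 ≈ 1.611 m/s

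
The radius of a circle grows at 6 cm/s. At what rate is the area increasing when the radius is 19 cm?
228π cm²/s

A = πr²
dA/dt = 2πr · dr/dt = 2π(19)(6) = 228π cm²/s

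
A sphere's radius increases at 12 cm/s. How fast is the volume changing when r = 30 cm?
43200π cm³/s

V = (4/3)πr³
dV/dt = dV/dr · dr/dt = 4πr² · 12
At r = 30: dV/dt = 43200π cm³/s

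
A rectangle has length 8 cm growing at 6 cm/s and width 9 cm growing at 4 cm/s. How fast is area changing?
86 cm²/s

A = lw
dA/dt = w·dl/dt + l·dw/dt = 9·6 + 8·4 = 86 cm²/s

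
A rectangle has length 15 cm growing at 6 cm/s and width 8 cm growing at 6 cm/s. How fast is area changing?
138 cm²/s

A = lw
dA/dt = w·dl/dt + l·dw/dt = 8·6 + 15·6 = 138 cm²/s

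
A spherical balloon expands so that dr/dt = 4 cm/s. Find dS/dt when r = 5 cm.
160π cm²/s

S = 4πr²
dS/dt = dS/dr · dr/dt = 8πr · 4
At r = 5: dS/dt = 160π cm²/s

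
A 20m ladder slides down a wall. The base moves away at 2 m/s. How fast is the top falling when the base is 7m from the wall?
14√39/117 ≈ 0.7473 m/s

x² + y² = 20²
2x·dx/dt + 2y·dy/dt = 0
dy/dt = -x/y · dx/dt = -7/(3√39) · 2 = -14√39/117 m/s
The top is descending at 14√39/117 ≈ 0.7473 m/s.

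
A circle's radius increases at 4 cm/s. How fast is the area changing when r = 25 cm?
200π cm²/s

A = πr²
dA/dt = 2πr · dr/dt = 2π(25)(4) = 200π cm²/s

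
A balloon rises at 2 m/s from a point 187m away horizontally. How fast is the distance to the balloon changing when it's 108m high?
216√46633/46633 ≈ 1 m/s

z² = 187² + y²
z = √(187² + 108²) = √46633
dz/dt = y/z · dy/dt = 108/√46633 · 2 = 216√46633/46633 ≈ 1 m/s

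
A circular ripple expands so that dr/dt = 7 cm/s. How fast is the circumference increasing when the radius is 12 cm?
14π cm/s

C = 2πr
dC/dt = 2π · dr/dt = 2π · 7 = 14π cm/s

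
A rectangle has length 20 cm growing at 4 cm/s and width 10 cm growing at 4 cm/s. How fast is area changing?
120 cm²/s

A = lw
dA/dt = w·dl/dt + l·dw/dt = 10·4 + 20·4 = 120 cm²/s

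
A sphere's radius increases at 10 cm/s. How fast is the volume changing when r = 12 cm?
5760π cm³/s

V = (4/3)πr³
dV/dt = dV/dr · dr/dt = 4πr² · 10
At r = 12: dV/dt = 5760π cm³/s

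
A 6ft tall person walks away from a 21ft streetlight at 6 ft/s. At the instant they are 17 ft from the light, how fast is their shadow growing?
12/5 ft/s

By similar triangles: 21/(x+s) = 6/s
Solving: s = 6x/15
ds/dt = 6/15 · dx/dt = 2/5 · 6 = 12/5 ft/s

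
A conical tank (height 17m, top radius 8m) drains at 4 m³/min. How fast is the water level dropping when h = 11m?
289/(1936π) ≈ 0.04752 m/min

r/h = 8/17, so r = (8/17)h
V = (1/3)πr²h = (1/3)π((8/17)h)²h = (64/867)πh³
dV/dh = (64/289)πh²
dh/dt = (dV/dt)/(dV/dh) = -4/((64/289)π·11²) = -289/(1936π) m/min
The level is dropping at 289/(1936π) ≈ 0.04752 m/min.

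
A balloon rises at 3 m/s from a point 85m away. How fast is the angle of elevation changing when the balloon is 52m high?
0.025682 rad/s

tan(θ) = y/85
sec²(θ) · dθ/dt = (1/85) · dy/dt
dθ/dt = cos²(θ)/85 · 3 = 85/(85² + 52²) · 3
dθ/dt = 0.025682 rad/s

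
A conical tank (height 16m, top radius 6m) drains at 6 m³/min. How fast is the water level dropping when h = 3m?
128/(27π) ≈ 1.509 m/min

r/h = 6/16, so r = (3/8)h
V = (1/3)πr²h = (1/3)π((3/8)h)²h = (3/64)πh³
dV/dh = (9/64)πh²
dh/dt = (dV/dt)/(dV/dh) = -6/((9/64)π·3²) = -128/(27π) m/min
The level is dropping at 128/(27π) ≈ 1.509 m/min.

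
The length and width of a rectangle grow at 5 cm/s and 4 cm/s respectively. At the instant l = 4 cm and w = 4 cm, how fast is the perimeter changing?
18 cm/s

P = 2(l + w)
dP/dt = 2(dl/dt + dw/dt) = 2(5 + 4) = 18 cm/s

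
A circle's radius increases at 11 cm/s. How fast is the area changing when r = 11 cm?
242π cm²/s

A = πr²
dA/dt = 2πr · dr/dt = 2π(11)(11) = 242π cm²/s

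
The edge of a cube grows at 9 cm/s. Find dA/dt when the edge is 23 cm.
2484 cm²/s

A = 6s²
dA/dt = 12s · ds/dt = 12·23·9 = 2484 cm²/s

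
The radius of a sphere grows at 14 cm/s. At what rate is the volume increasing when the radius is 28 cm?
43904π cm³/s

V = (4/3)πr³
dV/dt = dV/dr · dr/dt = 4πr² · 14
At r = 28: dV/dt = 43904π cm³/s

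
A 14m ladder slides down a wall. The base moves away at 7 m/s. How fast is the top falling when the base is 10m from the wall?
35√6/12 ≈ 7.144 m/s

x² + y² = 14²
2x·dx/dt + 2y·dy/dt = 0
dy/dt = -x/y · dx/dt = -10/(4√6) · 7 = -35√6/12 m/s
The top is descending at 35√6/12 ≈ 7.144 m/s.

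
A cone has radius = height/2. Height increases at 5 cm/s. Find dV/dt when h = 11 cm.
605π/4 cm³/s

V = (1/3)π(h/2)²h = πh³/12
dV/dt = πh²/4 · 5
At h = 11: dV/dt = 605π/4 cm³/s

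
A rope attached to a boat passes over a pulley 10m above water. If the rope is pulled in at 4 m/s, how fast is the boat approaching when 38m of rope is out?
19√21/21 ≈ 4.146 m/s

rope² = x² + 10²
x = √(38² - 10²) = 8√21
dx/dt = (rope/x) · d(rope)/dt = (38/(8√21)) · (-4) = -19√21/21 m/s
The boat approaches at 19√21/21 ≈ 4.146 m/s.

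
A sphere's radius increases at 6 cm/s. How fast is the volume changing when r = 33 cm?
26136π cm³/s

V = (4/3)πr³
dV/dt = dV/dr · dr/dt = 4πr² · 6
At r = 33: dV/dt = 26136π cm³/s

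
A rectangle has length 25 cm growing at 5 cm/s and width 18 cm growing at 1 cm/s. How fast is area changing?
115 cm²/s

A = lw
dA/dt = w·dl/dt + l·dw/dt = 18·5 + 25·1 = 115 cm²/s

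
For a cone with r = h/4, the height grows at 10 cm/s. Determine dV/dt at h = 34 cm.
1445π/2 cm³/s

V = (1/3)π(h/4)²h = πh³/48
dV/dt = πh²/16 · 10
At h = 34: dV/dt = 1445π/2 cm³/s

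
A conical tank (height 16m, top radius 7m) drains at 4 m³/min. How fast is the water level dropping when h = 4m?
64/(49π) ≈ 0.4158 m/min

r/h = 7/16, so r = (7/16)h
V = (1/3)πr²h = (1/3)π((7/16)h)²h = (49/768)πh³
dV/dh = (49/256)πh²
dh/dt = (dV/dt)/(dV/dh) = -4/((49/256)π·4²) = -64/(49π) m/min
The level is dropping at 64/(49π) ≈ 0.4158 m/min.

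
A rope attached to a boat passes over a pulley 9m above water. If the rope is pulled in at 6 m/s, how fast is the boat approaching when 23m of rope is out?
69√7/28 ≈ 6.52 m/s

rope² = x² + 9²
x = √(23² - 9²) = 8√7
dx/dt = (rope/x) · d(rope)/dt = (23/(8√7)) · (-6) = -69√7/28 m/s
The boat approaches at 69√7/28 ≈ 6.52 m/s.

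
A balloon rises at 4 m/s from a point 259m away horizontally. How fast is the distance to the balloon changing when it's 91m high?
26√1538/769 ≈ 1.326 m/s

z² = 259² + y²
z = √(259² + 91²) = 7√1538
dz/dt = y/z · dy/dt = 91/(7√1538) · 4 = 26√1538/769 ≈ 1.326 m/s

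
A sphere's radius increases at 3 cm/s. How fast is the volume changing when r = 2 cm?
48π cm³/s

V = (4/3)πr³
dV/dt = dV/dr · dr/dt = 4πr² · 3
At r = 2: dV/dt = 48π cm³/s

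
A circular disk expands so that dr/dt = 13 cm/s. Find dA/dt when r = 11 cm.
286π cm²/s

A = πr²
dA/dt = 2πr · dr/dt = 2π(11)(13) = 286π cm²/s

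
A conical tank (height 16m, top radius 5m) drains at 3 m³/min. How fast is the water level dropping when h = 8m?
12/(25π) ≈ 0.1528 m/min

r/h = 5/16, so r = (5/16)h
V = (1/3)πr²h = (1/3)π((5/16)h)²h = (25/768)πh³
dV/dh = (25/256)πh²
dh/dt = (dV/dt)/(dV/dh) = -3/((25/256)π·8²) = -12/(25π) m/min
The level is dropping at 12/(25π) ≈ 0.1528 m/min.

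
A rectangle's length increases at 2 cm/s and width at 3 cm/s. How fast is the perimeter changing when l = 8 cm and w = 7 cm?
10 cm/s

P = 2(l + w)
dP/dt = 2(dl/dt + dw/dt) = 2(2 + 3) = 10 cm/s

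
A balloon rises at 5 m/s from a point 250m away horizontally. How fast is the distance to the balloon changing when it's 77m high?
385√68429/68429 ≈ 1.472 m/s

z² = 250² + y²
z = √(250² + 77²) = √68429
dz/dt = y/z · dy/dt = 77/√68429 · 5 = 385√68429/68429 ≈ 1.472 m/s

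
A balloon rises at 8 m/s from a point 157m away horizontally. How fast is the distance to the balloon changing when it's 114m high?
912√37645/37645 ≈ 4.7 m/s

z² = 157² + y²
z = √(157² + 114²) = √37645
dz/dt = y/z · dy/dt = 114/√37645 · 8 = 912√37645/37645 ≈ 4.7 m/s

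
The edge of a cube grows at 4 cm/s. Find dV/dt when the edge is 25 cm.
7500 cm³/s

V = s³
dV/dt = 3s² · ds/dt = 3·25²·4 = 7500 cm³/s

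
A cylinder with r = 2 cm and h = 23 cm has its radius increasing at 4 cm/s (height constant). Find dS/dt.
216π cm²/s

S = 2πrh + 2πr² (lateral + bases)
dS/dt = (2πh + 4πr)·dr/dt = (2π·23 + 4π·2)·4
= 216π cm²/s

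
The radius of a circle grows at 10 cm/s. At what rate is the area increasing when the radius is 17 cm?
340π cm²/s

A = πr²
dA/dt = 2πr · dr/dt = 2π(17)(10) = 340π cm²/s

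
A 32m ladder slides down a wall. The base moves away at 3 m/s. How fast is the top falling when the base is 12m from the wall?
9√55/55 ≈ 1.214 m/s

x² + y² = 32²
2x·dx/dt + 2y·dy/dt = 0
dy/dt = -x/y · dx/dt = -12/(4√55) · 3 = -9√55/55 m/s
The top is descending at 9√55/55 ≈ 1.214 m/s.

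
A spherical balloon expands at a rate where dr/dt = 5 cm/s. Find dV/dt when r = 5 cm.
500π cm³/s

V = (4/3)πr³
dV/dt = dV/dr · dr/dt = 4πr² · 5
At r = 5: dV/dt = 500π cm³/s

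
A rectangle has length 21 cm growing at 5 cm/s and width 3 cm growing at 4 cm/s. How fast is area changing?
99 cm²/s

A = lw
dA/dt = w·dl/dt + l·dw/dt = 3·5 + 21·4 = 99 cm²/s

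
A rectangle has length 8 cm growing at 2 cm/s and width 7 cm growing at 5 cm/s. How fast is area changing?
54 cm²/s

A = lw
dA/dt = w·dl/dt + l·dw/dt = 7·2 + 8·5 = 54 cm²/s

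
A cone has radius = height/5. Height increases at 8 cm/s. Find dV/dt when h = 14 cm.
1568π/25 cm³/s

V = (1/3)π(h/5)²h = πh³/75
dV/dt = πh²/25 · 8
At h = 14: dV/dt = 1568π/25 cm³/s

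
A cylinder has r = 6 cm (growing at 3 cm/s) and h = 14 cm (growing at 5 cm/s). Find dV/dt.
684π cm³/s

V = πr²h
dV/dt = 2πrh·dr/dt + πr²·dh/dt
= 2π(6)(14)(3) + π(6)²(5)
= 684π cm³/s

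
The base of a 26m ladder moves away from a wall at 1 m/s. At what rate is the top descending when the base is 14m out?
7√30/60 ≈ 0.639 m/s

x² + y² = 26²
2x·dx/dt + 2y·dy/dt = 0
dy/dt = -x/y · dx/dt = -14/(4√30) · 1 = -7√30/60 m/s
The top is descending at 7√30/60 ≈ 0.639 m/s.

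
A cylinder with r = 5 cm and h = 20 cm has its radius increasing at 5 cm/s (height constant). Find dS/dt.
300π cm²/s

S = 2πrh + 2πr² (lateral + bases)
dS/dt = (2πh + 4πr)·dr/dt = (2π·20 + 4π·5)·5
= 300π cm²/s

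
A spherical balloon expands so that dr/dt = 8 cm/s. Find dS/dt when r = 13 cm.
832π cm²/s

S = 4πr²
dS/dt = dS/dr · dr/dt = 8πr · 8
At r = 13: dS/dt = 832π cm²/s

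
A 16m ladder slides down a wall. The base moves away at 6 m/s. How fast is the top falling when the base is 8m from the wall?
2√3 ≈ 3.464 m/s

x² + y² = 16²
2x·dx/dt + 2y·dy/dt = 0
dy/dt = -x/y · dx/dt = -8/(8√3) · 6 = -2√3 m/s
The top is descending at 2√3 ≈ 3.464 m/s.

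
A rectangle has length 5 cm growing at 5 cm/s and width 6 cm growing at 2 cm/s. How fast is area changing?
40 cm²/s

A = lw
dA/dt = w·dl/dt + l·dw/dt = 6·5 + 5·2 = 40 cm²/s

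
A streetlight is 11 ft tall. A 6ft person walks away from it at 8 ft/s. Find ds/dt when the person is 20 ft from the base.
48/5 ft/s

By similar triangles: 11/(x+s) = 6/s
Solving: s = 6x/5
ds/dt = 6/5 · dx/dt = 6/5 · 8 = 48/5 ft/s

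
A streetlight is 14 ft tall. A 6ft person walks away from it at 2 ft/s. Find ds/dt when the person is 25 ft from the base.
3/2 ft/s

By similar triangles: 14/(x+s) = 6/s
Solving: s = 6x/8
ds/dt = 6/8 · dx/dt = 3/4 · 2 = 3/2 ft/s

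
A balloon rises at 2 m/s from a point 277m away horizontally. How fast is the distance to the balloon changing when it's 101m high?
101√86930/43465 ≈ 0.6851 m/s

z² = 277² + y²
z = √(277² + 101²) = √86930
dz/dt = y/z · dy/dt = 101/√86930 · 2 = 101√86930/43465 ≈ 0.6851 m/s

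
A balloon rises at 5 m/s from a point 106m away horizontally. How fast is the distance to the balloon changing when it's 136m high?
340√7433/7433 ≈ 3.944 m/s

z² = 106² + y²
z = √(106² + 136²) = 2√7433
dz/dt = y/z · dy/dt = 136/(2√7433) · 5 = 340√7433/7433 ≈ 3.944 m/s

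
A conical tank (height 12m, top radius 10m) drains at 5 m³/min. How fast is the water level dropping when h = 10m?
9/(125π) ≈ 0.02292 m/min

r/h = 10/12, so r = (5/6)h
V = (1/3)πr²h = (1/3)π((5/6)h)²h = (25/108)πh³
dV/dh = (25/36)πh²
dh/dt = (dV/dt)/(dV/dh) = -5/((25/36)π·10²) = -9/(125π) m/min
The level is dropping at 9/(125π) ≈ 0.02292 m/min.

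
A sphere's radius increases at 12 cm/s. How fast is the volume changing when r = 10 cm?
4800π cm³/s

V = (4/3)πr³
dV/dt = dV/dr · dr/dt = 4πr² · 12
At r = 10: dV/dt = 4800π cm³/s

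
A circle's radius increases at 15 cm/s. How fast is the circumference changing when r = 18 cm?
30π cm/s

C = 2πr
dC/dt = 2π · dr/dt = 2π · 15 = 30π cm/s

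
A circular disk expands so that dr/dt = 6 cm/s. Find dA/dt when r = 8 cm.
96π cm²/s

A = πr²
dA/dt = 2πr · dr/dt = 2π(8)(6) = 96π cm²/s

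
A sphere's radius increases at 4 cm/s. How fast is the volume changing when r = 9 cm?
1296π cm³/s

V = (4/3)πr³
dV/dt = dV/dr · dr/dt = 4πr² · 4
At r = 9: dV/dt = 1296π cm³/s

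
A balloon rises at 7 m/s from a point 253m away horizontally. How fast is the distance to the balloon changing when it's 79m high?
553√2810/14050 ≈ 2.086 m/s

z² = 253² + y²
z = √(253² + 79²) = 5√2810
dz/dt = y/z · dy/dt = 79/(5√2810) · 7 = 553√2810/14050 ≈ 2.086 m/s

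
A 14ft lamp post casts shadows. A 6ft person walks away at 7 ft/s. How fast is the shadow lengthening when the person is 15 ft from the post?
21/4 ft/s

By similar triangles: 14/(x+s) = 6/s
Solving: s = 6x/8
ds/dt = 6/8 · dx/dt = 3/4 · 7 = 21/4 ft/s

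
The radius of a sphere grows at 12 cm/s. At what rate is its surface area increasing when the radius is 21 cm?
2016π cm²/s

S = 4πr²
dS/dt = dS/dr · dr/dt = 8πr · 12
At r = 21: dS/dt = 2016π cm²/s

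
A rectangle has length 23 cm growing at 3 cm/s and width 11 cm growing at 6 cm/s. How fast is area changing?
171 cm²/s

A = lw
dA/dt = w·dl/dt + l·dw/dt = 11·3 + 23·6 = 171 cm²/s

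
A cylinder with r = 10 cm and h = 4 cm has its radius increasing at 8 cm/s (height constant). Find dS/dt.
384π cm²/s

S = 2πrh + 2πr² (lateral + bases)
dS/dt = (2πh + 4πr)·dr/dt = (2π·4 + 4π·10)·8
= 384π cm²/s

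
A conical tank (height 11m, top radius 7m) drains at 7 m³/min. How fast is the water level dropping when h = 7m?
121/(343π) ≈ 0.1123 m/min

r/h = 7/11, so r = (7/11)h
V = (1/3)πr²h = (1/3)π((7/11)h)²h = (49/363)πh³
dV/dh = (49/121)πh²
dh/dt = (dV/dt)/(dV/dh) = -7/((49/121)π·7²) = -121/(343π) m/min
The level is dropping at 121/(343π) ≈ 0.1123 m/min.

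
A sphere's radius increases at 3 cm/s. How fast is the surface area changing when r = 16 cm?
384π cm²/s

S = 4πr²
dS/dt = dS/dr · dr/dt = 8πr · 3
At r = 16: dS/dt = 384π cm²/s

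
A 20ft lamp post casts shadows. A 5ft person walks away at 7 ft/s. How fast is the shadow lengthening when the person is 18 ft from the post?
7/3 ft/s

By similar triangles: 20/(x+s) = 5/s
Solving: s = 5x/15
ds/dt = 5/15 · dx/dt = 1/3 · 7 = 7/3 ft/s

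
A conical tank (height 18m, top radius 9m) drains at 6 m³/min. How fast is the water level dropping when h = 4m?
3/(2π) ≈ 0.4775 m/min

r/h = 9/18, so r = (1/2)h
V = (1/3)πr²h = (1/3)π((1/2)h)²h = (1/12)πh³
dV/dh = (1/4)πh²
dh/dt = (dV/dt)/(dV/dh) = -6/((1/4)π·4²) = -3/(2π) m/min
The level is dropping at 3/(2π) ≈ 0.4775 m/min.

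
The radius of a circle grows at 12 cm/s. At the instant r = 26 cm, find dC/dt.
24π cm/s

C = 2πr
dC/dt = 2π · dr/dt = 2π · 12 = 24π cm/s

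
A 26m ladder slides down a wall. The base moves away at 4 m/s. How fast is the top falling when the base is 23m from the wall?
92√3/21 ≈ 7.588 m/s

x² + y² = 26²
2x·dx/dt + 2y·dy/dt = 0
dy/dt = -x/y · dx/dt = -23/(7√3) · 4 = -92√3/21 m/s
The top is descending at 92√3/21 ≈ 7.588 m/s.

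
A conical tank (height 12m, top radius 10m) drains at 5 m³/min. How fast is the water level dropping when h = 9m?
4/(45π) ≈ 0.02829 m/min

r/h = 10/12, so r = (5/6)h
V = (1/3)πr²h = (1/3)π((5/6)h)²h = (25/108)πh³
dV/dh = (25/36)πh²
dh/dt = (dV/dt)/(dV/dh) = -5/((25/36)π·9²) = -4/(45π) m/min
The level is dropping at 4/(45π) ≈ 0.02829 m/min.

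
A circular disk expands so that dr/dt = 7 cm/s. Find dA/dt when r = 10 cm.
140π cm²/s

A = πr²
dA/dt = 2πr · dr/dt = 2π(10)(7) = 140π cm²/s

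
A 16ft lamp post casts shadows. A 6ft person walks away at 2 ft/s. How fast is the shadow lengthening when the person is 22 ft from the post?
6/5 ft/s

By similar triangles: 16/(x+s) = 6/s
Solving: s = 6x/10
ds/dt = 6/10 · dx/dt = 3/5 · 2 = 6/5 ft/s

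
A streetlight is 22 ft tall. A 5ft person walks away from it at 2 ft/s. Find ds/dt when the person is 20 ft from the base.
10/17 ft/s

By similar triangles: 22/(x+s) = 5/s
Solving: s = 5x/17
ds/dt = 5/17 · dx/dt = 5/17 · 2 = 10/17 ft/s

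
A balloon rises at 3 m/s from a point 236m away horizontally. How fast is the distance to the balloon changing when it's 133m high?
399√73385/73385 ≈ 1.473 m/s

z² = 236² + y²
z = √(236² + 133²) = √73385
dz/dt = y/z · dy/dt = 133/√73385 · 3 = 399√73385/73385 ≈ 1.473 m/s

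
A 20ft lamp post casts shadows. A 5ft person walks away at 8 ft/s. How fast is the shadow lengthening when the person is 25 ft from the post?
8/3 ft/s

By similar triangles: 20/(x+s) = 5/s
Solving: s = 5x/15
ds/dt = 5/15 · dx/dt = 1/3 · 8 = 8/3 ft/s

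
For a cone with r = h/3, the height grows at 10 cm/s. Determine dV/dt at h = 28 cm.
7840π/9 cm³/s

V = (1/3)π(h/3)²h = πh³/27
dV/dt = πh²/9 · 10
At h = 28: dV/dt = 7840π/9 cm³/s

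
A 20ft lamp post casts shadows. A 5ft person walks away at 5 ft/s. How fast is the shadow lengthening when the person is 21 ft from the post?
5/3 ft/s

By similar triangles: 20/(x+s) = 5/s
Solving: s = 5x/15
ds/dt = 5/15 · dx/dt = 1/3 · 5 = 5/3 ft/s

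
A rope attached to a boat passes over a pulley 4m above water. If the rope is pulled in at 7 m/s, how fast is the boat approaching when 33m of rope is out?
231√1073/1073 ≈ 7.052 m/s

rope² = x² + 4²
x = √(33² - 4²) = √1073
dx/dt = (rope/x) · d(rope)/dt = (33/√1073) · (-7) = -231√1073/1073 m/s
The boat approaches at 231√1073/1073 ≈ 7.052 m/s.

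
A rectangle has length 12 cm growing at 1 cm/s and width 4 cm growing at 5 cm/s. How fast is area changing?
64 cm²/s

A = lw
dA/dt = w·dl/dt + l·dw/dt = 4·1 + 12·5 = 64 cm²/s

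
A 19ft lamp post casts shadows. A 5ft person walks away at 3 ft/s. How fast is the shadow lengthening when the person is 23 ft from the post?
15/14 ft/s

By similar triangles: 19/(x+s) = 5/s
Solving: s = 5x/14
ds/dt = 5/14 · dx/dt = 5/14 · 3 = 15/14 ft/s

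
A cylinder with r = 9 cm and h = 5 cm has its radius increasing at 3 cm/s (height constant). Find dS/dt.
138π cm²/s

S = 2πrh + 2πr² (lateral + bases)
dS/dt = (2πh + 4πr)·dr/dt = (2π·5 + 4π·9)·3
= 138π cm²/s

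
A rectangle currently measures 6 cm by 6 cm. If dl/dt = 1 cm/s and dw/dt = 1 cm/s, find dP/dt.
4 cm/s

P = 2(l + w)
dP/dt = 2(dl/dt + dw/dt) = 2(1 + 1) = 4 cm/s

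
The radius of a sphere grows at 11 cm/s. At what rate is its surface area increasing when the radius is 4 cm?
352π cm²/s

S = 4πr²
dS/dt = dS/dr · dr/dt = 8πr · 11
At r = 4: dS/dt = 352π cm²/s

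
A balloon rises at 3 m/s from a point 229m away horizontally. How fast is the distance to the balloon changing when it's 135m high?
405√70666/70666 ≈ 1.524 m/s

z² = 229² + y²
z = √(229² + 135²) = √70666
dz/dt = y/z · dy/dt = 135/√70666 · 3 = 405√70666/70666 ≈ 1.524 m/s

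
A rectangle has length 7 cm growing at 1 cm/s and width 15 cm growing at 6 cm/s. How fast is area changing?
57 cm²/s

A = lw
dA/dt = w·dl/dt + l·dw/dt = 15·1 + 7·6 = 57 cm²/s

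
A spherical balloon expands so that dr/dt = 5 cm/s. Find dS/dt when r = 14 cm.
560π cm²/s

S = 4πr²
dS/dt = dS/dr · dr/dt = 8πr · 5
At r = 14: dS/dt = 560π cm²/s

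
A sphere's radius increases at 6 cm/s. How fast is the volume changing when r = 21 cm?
10584π cm³/s

V = (4/3)πr³
dV/dt = dV/dr · dr/dt = 4πr² · 6
At r = 21: dV/dt = 10584π cm³/s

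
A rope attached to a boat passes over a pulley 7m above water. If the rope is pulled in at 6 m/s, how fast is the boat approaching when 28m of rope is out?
8√15/5 ≈ 6.197 m/s

rope² = x² + 7²
x = √(28² - 7²) = 7√15
dx/dt = (rope/x) · d(rope)/dt = (28/(7√15)) · (-6) = -8√15/5 m/s
The boat approaches at 8√15/5 ≈ 6.197 m/s.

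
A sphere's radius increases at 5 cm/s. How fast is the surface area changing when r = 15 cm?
600π cm²/s

S = 4πr²
dS/dt = dS/dr · dr/dt = 8πr · 5
At r = 15: dS/dt = 600π cm²/s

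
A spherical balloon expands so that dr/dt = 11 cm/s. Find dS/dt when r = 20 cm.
1760π cm²/s

S = 4πr²
dS/dt = dS/dr · dr/dt = 8πr · 11
At r = 20: dS/dt = 1760π cm²/s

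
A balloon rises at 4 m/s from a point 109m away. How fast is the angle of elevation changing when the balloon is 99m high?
0.020109 rad/s

tan(θ) = y/109
sec²(θ) · dθ/dt = (1/109) · dy/dt
dθ/dt = cos²(θ)/109 · 4 = 109/(109² + 99²) · 4
dθ/dt = 0.020109 rad/s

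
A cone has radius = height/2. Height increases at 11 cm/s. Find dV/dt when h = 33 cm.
11979π/4 cm³/s

V = (1/3)π(h/2)²h = πh³/12
dV/dt = πh²/4 · 11
At h = 33: dV/dt = 11979π/4 cm³/s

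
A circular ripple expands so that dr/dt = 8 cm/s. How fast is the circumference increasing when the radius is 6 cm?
16π cm/s

C = 2πr
dC/dt = 2π · dr/dt = 2π · 8 = 16π cm/s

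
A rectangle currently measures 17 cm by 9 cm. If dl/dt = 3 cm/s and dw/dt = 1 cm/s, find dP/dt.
8 cm/s

P = 2(l + w)
dP/dt = 2(dl/dt + dw/dt) = 2(3 + 1) = 8 cm/s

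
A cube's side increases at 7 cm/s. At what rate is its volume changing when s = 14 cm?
4116 cm³/s

V = s³
dV/dt = 3s² · ds/dt = 3·14²·7 = 4116 cm³/s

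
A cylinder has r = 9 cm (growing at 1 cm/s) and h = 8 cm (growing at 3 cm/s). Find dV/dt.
387π cm³/s

V = πr²h
dV/dt = 2πrh·dr/dt + πr²·dh/dt
= 2π(9)(8)(1) + π(9)²(3)
= 387π cm³/s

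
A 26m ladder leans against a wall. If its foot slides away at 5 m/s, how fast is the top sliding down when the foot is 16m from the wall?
8√105/21 ≈ 3.904 m/s

x² + y² = 26²
2x·dx/dt + 2y·dy/dt = 0
dy/dt = -x/y · dx/dt = -16/(2√105) · 5 = -8√105/21 m/s
The top is descending at 8√105/21 ≈ 3.904 m/s.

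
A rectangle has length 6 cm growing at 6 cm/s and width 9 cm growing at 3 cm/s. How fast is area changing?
72 cm²/s

A = lw
dA/dt = w·dl/dt + l·dw/dt = 9·6 + 6·3 = 72 cm²/s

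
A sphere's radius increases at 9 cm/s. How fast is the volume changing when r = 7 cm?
1764π cm³/s

V = (4/3)πr³
dV/dt = dV/dr · dr/dt = 4πr² · 9
At r = 7: dV/dt = 1764π cm³/s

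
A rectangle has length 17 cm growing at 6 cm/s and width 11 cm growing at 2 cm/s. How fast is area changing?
100 cm²/s

A = lw
dA/dt = w·dl/dt + l·dw/dt = 11·6 + 17·2 = 100 cm²/s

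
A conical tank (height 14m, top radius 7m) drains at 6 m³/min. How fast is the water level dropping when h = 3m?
8/(3π) ≈ 0.8488 m/min

r/h = 7/14, so r = (1/2)h
V = (1/3)πr²h = (1/3)π((1/2)h)²h = (1/12)πh³
dV/dh = (1/4)πh²
dh/dt = (dV/dt)/(dV/dh) = -6/((1/4)π·3²) = -8/(3π) m/min
The level is dropping at 8/(3π) ≈ 0.8488 m/min.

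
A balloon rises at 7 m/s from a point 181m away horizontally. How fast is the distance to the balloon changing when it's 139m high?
973√52082/52082 ≈ 4.264 m/s

z² = 181² + y²
z = √(181² + 139²) = √52082
dz/dt = y/z · dy/dt = 139/√52082 · 7 = 973√52082/52082 ≈ 4.264 m/s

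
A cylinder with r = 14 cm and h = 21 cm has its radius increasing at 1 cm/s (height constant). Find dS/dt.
98π cm²/s

S = 2πrh + 2πr² (lateral + bases)
dS/dt = (2πh + 4πr)·dr/dt = (2π·21 + 4π·14)·1
= 98π cm²/s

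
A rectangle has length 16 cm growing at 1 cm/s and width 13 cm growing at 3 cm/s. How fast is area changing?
61 cm²/s

A = lw
dA/dt = w·dl/dt + l·dw/dt = 13·1 + 16·3 = 61 cm²/s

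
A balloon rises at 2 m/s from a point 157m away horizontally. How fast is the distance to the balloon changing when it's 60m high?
120√28249/28249 ≈ 0.714 m/s

z² = 157² + y²
z = √(157² + 60²) = √28249
dz/dt = y/z · dy/dt = 60/√28249 · 2 = 120√28249/28249 ≈ 0.714 m/s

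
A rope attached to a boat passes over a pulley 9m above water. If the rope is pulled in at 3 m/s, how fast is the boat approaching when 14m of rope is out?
42√115/115 ≈ 3.917 m/s

rope² = x² + 9²
x = √(14² - 9²) = √115
dx/dt = (rope/x) · d(rope)/dt = (14/√115) · (-3) = -42√115/115 m/s
The boat approaches at 42√115/115 ≈ 3.917 m/s.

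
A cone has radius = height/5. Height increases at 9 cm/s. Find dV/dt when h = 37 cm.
12321π/25 cm³/s

V = (1/3)π(h/5)²h = πh³/75
dV/dt = πh²/25 · 9
At h = 37: dV/dt = 12321π/25 cm³/s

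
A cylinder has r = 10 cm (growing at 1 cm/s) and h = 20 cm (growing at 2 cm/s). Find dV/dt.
600π cm³/s

V = πr²h
dV/dt = 2πrh·dr/dt + πr²·dh/dt
= 2π(10)(20)(1) + π(10)²(2)
= 600π cm³/s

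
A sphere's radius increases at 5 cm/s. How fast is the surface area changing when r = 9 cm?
360π cm²/s

S = 4πr²
dS/dt = dS/dr · dr/dt = 8πr · 5
At r = 9: dS/dt = 360π cm²/s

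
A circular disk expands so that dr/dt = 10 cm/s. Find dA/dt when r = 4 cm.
80π cm²/s

A = πr²
dA/dt = 2πr · dr/dt = 2π(4)(10) = 80π cm²/s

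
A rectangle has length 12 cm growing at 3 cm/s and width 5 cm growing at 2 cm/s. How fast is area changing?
39 cm²/s

A = lw
dA/dt = w·dl/dt + l·dw/dt = 5·3 + 12·2 = 39 cm²/s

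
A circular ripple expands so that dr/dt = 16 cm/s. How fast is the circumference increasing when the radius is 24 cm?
32π cm/s

C = 2πr
dC/dt = 2π · dr/dt = 2π · 16 = 32π cm/s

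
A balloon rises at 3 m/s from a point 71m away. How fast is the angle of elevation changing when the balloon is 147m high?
0.007992 rad/s

tan(θ) = y/71
sec²(θ) · dθ/dt = (1/71) · dy/dt
dθ/dt = cos²(θ)/71 · 3 = 71/(71² + 147²) · 3
dθ/dt = 0.007992 rad/s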